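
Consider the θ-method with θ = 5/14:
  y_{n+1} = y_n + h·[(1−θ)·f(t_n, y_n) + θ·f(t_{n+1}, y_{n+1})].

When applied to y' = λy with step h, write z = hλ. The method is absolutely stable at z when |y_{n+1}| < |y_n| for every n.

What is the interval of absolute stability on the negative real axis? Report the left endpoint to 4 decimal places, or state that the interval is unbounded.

Test eqn y'=λy, z=hλ:
  y_{n+1} = y_n + z·[9/14·y_n + 5/14·y_{n+1}] ⇒ (1 − 5/14z)y_{n+1} = (1 + 9/14z)y_n
  so R(z) = (1 + 9/14z)/(1 − 5/14z).

Find x<0 with |R(x)|<1.
x=-1.18: |R|=0.1698
R=−1: 1+9/14x = −1+5/14x ⇒ -2/7x=2 ⇒ x=2/(-2/7)=-7.0000
Confirm numerically:
  x=-6.560: |R|=0.96239 <1
  x=-4.755: |R|=0.76228 <1
  x=-3.937: |R|=0.63628 <1
  x=-3.489: |R|=0.55338 <1
  x=-7.198: |R|=1.01584 >1
  x=-7.143: |R|=1.01151 >1
Stable set (-7.0000, 0).

(-7.0000, 0).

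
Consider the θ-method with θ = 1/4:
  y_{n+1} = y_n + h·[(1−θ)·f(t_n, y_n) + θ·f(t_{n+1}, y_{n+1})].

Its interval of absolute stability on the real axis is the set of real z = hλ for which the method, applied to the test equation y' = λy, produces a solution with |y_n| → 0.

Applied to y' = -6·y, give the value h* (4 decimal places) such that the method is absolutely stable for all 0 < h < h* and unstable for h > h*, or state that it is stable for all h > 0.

(-4.0000,0); λ=-6 ⇒ h* = (4)/6 = 0.6667.

Set f=λy, z=hλ:
  y_{n+1} = y_n + z·[3/4·y_n + 1/4·y_{n+1}] ⇒ (1 − 1/4z)y_{n+1} = (1 + 3/4z)y_n
  so R(z) = (1 + 3/4z)/(1 − 1/4z).

Find x<0 with |R(x)|<1.
x=-1.8: |R|=0.2414
R=−1: 1+3/4x = −1+1/4x ⇒ -1/2x=2 ⇒ x=2/(-1/2)=-4.0000
Confirm numerically:
  x=-3.655: |R|=0.90986 <1
  x=-2.570: |R|=0.56469 <1
  x=-2.172: |R|=0.40765 <1
  x=-4.213: |R|=1.05187 >1
  x=-4.084: |R|=1.02078 >1
  x=-4.022: |R|=1.00548 >1
Interval (-4.0000, 0).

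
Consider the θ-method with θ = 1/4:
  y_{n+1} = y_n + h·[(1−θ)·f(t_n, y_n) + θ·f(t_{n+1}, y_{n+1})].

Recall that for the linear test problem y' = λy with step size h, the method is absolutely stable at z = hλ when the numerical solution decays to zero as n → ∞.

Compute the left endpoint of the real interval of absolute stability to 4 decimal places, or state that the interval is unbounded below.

left endpoint -4.0000.

Test eqn y'=λy, z=hλ:
  y_{n+1} = y_n + z·[3/4·y_n + 1/4·y_{n+1}] ⇒ (1 − 1/4z)y_{n+1} = (1 + 3/4z)y_n
  Hence R(z) = (1 + 3/4z)/(1 − 1/4z).

Find x<0 with |R(x)|<1.
x=-0.64: |R|=0.4483
R=−1: 1+3/4x = −1+1/4x ⇒ -1/2x=2 ⇒ x=2/(-1/2)=-4.0000
Confirm numerically:
  x=-2.519: |R|=0.54564 <1
  x=-2.499: |R|=0.53808 <1
  x=-1.781: |R|=0.23231 <1
  x=-4.582: |R|=1.13563 >1
  x=-4.331: |R|=1.07946 >1
So |R|<1 on (-4.0000, 0).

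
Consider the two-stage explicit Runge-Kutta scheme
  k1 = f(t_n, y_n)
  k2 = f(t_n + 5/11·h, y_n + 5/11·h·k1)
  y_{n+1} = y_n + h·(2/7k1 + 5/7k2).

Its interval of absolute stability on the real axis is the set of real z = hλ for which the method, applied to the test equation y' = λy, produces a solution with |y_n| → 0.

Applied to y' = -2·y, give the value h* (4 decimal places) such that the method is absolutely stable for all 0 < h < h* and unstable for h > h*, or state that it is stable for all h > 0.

(-3.0800,0); λ=-2 ⇒ h* = (77/25)/2 = 1.5400.

Test eqn y'=λy, z=hλ:
  k1=λy_n ⇒ h·k1=z·y_n;  k2=λ(1+5/11z)y_n ⇒ h·k2=z(1+5/11z)y_n
  y_{n+1}/y_n = 1 + 2/7z + 5/7z(1+5/11z) = 1 + z + 25/77z²
  ⇒ R(z) = 1 + z + 25/77z².

Solve |R(x)|<1 on ℝ⁻.
x=-1.71: |R|=0.2394
R=1: x+25/77x²=0 ⇒ x=−77/25=-3.0800; min R=1−1/(4·25/77)=0.2300>−1
Confirm numerically:
  x=-2.813: |R|=0.75615 <1
  x=-2.154: |R|=0.35240 <1
  x=-2.027: |R|=0.30700 <1
  x=-3.557: |R|=1.55087 >1
  x=-3.515: |R|=1.49644 >1
  x=-3.224: |R|=1.15073 >1
Interval (-3.0800, 0).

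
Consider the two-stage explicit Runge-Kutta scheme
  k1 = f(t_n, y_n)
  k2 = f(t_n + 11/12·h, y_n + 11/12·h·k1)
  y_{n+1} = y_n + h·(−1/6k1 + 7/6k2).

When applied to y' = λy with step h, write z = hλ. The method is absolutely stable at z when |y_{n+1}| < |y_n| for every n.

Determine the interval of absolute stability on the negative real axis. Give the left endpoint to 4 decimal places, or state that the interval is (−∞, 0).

On y'=λy, z=hλ:
  k1=λy_n ⇒ h·k1=z·y_n;  k2=λ(1+11/12z)y_n ⇒ h·k2=z(1+11/12z)y_n
  y_{n+1}/y_n = 1 − 1/6z + 7/6z(1+11/12z) = 1 + z + 77/72z²
  Hence R(z) = 1 + z + 77/72z².

Need |R(x)|<1, x<0.
x=-1.78: |R|=2.6084
R=1: x+77/72x²=0 ⇒ x=−72/77=-0.9351; min R=1−1/(4·77/72)=0.7662>−1
Confirm numerically:
  x=-0.890: |R|=0.95711 <1
  x=-0.788: |R|=0.87607 <1
  x=-0.678: |R|=0.81361 <1
  x=-0.417: |R|=0.76896 <1
  x=-1.498: |R|=1.90184 >1
  x=-1.198: |R|=1.33687 >1
Stable set (-0.9351, 0).

z∈(-0.9351,0).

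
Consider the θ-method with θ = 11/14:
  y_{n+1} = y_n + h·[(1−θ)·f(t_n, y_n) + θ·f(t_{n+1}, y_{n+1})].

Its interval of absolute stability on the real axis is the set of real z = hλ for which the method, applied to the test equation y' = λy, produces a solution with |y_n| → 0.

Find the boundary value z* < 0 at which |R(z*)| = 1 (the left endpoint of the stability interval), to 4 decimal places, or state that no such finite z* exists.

With y'=λy (z=hλ):
  y_{n+1} = y_n + z·[3/14·y_n + 11/14·y_{n+1}] ⇒ (1 − 11/14z)y_{n+1} = (1 + 3/14z)y_n
  R(z) = (1 + 3/14z)/(1 − 11/14z).

Boundary: |R(x)|=1, x<0.
x=-1.61: |R|=0.2892
x=-2: |R|=0.2222
x=-10: |R|=0.1290
x=-100: |R|=0.2567
θ=11/14≥1/2 ⇒ |1+3/14x|<|1−11/14x| ∀x<0 ⇒ stable on all of ℝ⁻.

(−∞, 0) — no finite endpoint.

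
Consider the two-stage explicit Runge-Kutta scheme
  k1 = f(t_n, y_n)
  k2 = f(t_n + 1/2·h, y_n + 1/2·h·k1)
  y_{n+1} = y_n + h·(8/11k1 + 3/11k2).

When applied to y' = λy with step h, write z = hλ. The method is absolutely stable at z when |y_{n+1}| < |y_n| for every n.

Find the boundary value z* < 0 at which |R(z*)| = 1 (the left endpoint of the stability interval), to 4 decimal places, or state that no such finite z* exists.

z* = -7.3333.

Set f=λy, z=hλ:
  k1=λy_n ⇒ h·k1=z·y_n;  k2=λ(1+1/2z)y_n ⇒ h·k2=z(1+1/2z)y_n
  y_{n+1}/y_n = 1 + 8/11z + 3/11z(1+1/2z) = 1 + z + 3/22z²
  so R(z) = 1 + z + 3/22z².

Need |R(x)|<1, x<0.
x=-1.28: |R|=0.0566
R=1: x+3/22x²=0 ⇒ x=−22/3=-7.3333; min R=1−1/(4·3/22)=-0.8333>−1
Confirm numerically:
  x=-5.332: |R|=0.45515 <1
  x=-3.980: |R|=0.81995 <1
  x=-3.333: |R|=0.81815 <1
  x=-3.267: |R|=0.81155 <1
  x=-7.779: |R|=1.47275 >1
  x=-7.725: |R|=1.41259 >1
Stable set (-7.3333, 0).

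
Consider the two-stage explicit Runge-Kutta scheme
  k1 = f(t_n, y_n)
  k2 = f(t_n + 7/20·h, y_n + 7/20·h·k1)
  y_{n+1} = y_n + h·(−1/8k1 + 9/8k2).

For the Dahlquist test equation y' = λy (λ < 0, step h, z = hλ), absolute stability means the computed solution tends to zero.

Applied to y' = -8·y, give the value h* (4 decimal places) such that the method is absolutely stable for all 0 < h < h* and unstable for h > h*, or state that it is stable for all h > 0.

(-2.5397,0); λ=-8 ⇒ h* = (160/63)/8 = 0.3175.

Test eqn y'=λy, z=hλ:
  k1=λy_n ⇒ h·k1=z·y_n;  k2=λ(1+7/20z)y_n ⇒ h·k2=z(1+7/20z)y_n
  y_{n+1}/y_n = 1 − 1/8z + 9/8z(1+7/20z) = 1 + z + 63/160z²
  ⇒ R(z) = 1 + z + 63/160z².

Need |R(x)|<1, x<0.
x=-0.78: |R|=0.4596
R=1: x+63/160x²=0 ⇒ x=−160/63=-2.5397; min R=1−1/(4·63/160)=0.3651>−1
Confirm numerically:
  x=-2.307: |R|=0.78864 <1
  x=-1.146: |R|=0.37112 <1
  x=-1.107: |R|=0.37552 <1
  x=-3.105: |R|=1.69115 >1
  x=-2.814: |R|=1.30395 >1
So |R|<1 on (-2.5397, 0).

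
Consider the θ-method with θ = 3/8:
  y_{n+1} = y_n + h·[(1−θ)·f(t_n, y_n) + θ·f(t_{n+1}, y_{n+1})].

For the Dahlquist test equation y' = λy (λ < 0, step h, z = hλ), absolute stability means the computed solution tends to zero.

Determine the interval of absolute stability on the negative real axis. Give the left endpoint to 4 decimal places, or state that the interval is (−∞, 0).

(-8.0000, 0).

Set f=λy, z=hλ:
  y_{n+1} = y_n + z·[5/8·y_n + 3/8·y_{n+1}] ⇒ (1 − 3/8z)y_{n+1} = (1 + 5/8z)y_n
  R(z) = (1 + 5/8z)/(1 − 3/8z).

Find x<0 with |R(x)|<1.
x=-0.42: |R|=0.6371
R=−1: 1+5/8x = −1+3/8x ⇒ -1/4x=2 ⇒ x=2/(-1/4)=-8.0000
Confirm numerically:
  x=-6.330: |R|=0.87625 <1
  x=-3.653: |R|=0.54143 <1
  x=-3.330: |R|=0.48082 <1
  x=-8.444: |R|=1.02664 >1
  x=-8.246: |R|=1.01503 >1
  x=-8.139: |R|=1.00858 >1
Stable set (-8.0000, 0).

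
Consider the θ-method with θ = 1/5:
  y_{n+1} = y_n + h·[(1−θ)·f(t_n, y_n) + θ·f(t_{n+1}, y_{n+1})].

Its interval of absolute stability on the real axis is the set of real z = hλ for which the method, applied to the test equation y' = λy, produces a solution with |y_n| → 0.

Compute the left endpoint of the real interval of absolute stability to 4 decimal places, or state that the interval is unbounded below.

z* = -3.3333.

On y'=λy, z=hλ:
  y_{n+1} = y_n + z·[4/5·y_n + 1/5·y_{n+1}] ⇒ (1 − 1/5z)y_{n+1} = (1 + 4/5z)y_n
  R(z) = (1 + 4/5z)/(1 − 1/5z).

Need |R(x)|<1, x<0.
x=-0.99: |R|=0.1736
R=−1: 1+4/5x = −1+1/5x ⇒ -3/5x=2 ⇒ x=2/(-3/5)=-3.3333
Confirm numerically:
  x=-3.029: |R|=0.88629 <1
  x=-2.439: |R|=0.63933 <1
  x=-1.654: |R|=0.24286 <1
  x=-1.600: |R|=0.21212 <1
  x=-3.908: |R|=1.19353 >1
  x=-3.686: |R|=1.12181 >1
Stable set (-3.3333, 0).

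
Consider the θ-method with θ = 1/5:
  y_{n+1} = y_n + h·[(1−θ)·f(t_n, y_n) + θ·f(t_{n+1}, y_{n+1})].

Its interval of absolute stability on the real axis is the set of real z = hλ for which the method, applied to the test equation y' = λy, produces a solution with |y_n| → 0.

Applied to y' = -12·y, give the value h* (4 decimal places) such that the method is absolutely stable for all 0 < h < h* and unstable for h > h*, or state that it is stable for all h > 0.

(-3.3333,0); λ=-12 ⇒ h* = (10/3)/12 = 0.2778.

Set f=λy, z=hλ:
  y_{n+1} = y_n + z·[4/5·y_n + 1/5·y_{n+1}] ⇒ (1 − 1/5z)y_{n+1} = (1 + 4/5z)y_n
  so R(z) = (1 + 4/5z)/(1 − 1/5z).

Solve |R(x)|<1 on ℝ⁻.
x=-0.66: |R|=0.4170
R=−1: 1+4/5x = −1+1/5x ⇒ -3/5x=2 ⇒ x=2/(-3/5)=-3.3333
Confirm numerically:
  x=-3.069: |R|=0.90172 <1
  x=-2.967: |R|=0.86206 <1
  x=-2.579: |R|=0.70141 <1
  x=-3.621: |R|=1.10010 >1
  x=-3.387: |R|=1.01920 >1
  x=-3.365: |R|=1.01136 >1
So |R|<1 on (-3.3333, 0).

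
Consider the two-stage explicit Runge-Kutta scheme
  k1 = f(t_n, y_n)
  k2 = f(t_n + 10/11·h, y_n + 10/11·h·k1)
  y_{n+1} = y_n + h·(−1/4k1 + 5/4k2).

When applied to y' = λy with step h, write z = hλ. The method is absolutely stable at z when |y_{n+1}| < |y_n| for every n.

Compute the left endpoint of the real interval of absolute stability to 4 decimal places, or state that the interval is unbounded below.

On y'=λy, z=hλ:
  k1=λy_n ⇒ h·k1=z·y_n;  k2=λ(1+10/11z)y_n ⇒ h·k2=z(1+10/11z)y_n
  y_{n+1}/y_n = 1 − 1/4z + 5/4z(1+10/11z) = 1 + z + 25/22z²
  ⇒ R(z) = 1 + z + 25/22z².

Find x<0 with |R(x)|<1.
x=-1.45: |R|=1.9392
R=1: x+25/22x²=0 ⇒ x=−22/25=-0.8800; min R=1−1/(4·25/22)=0.7800>−1
Confirm numerically:
  x=-0.820: |R|=0.94409 <1
  x=-0.689: |R|=0.85046 <1
  x=-0.494: |R|=0.78331 <1
  x=-1.411: |R|=1.85141 >1
  x=-1.410: |R|=1.84920 >1
  x=-1.353: |R|=1.72724 >1
So |R|<1 on (-0.8800, 0).

z* = -0.8800.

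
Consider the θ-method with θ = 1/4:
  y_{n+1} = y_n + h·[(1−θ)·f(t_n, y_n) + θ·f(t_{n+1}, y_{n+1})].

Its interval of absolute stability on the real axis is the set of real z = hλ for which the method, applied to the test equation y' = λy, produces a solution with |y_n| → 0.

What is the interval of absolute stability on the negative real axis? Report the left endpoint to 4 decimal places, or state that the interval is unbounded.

Test eqn y'=λy, z=hλ:
  y_{n+1} = y_n + z·[3/4·y_n + 1/4·y_{n+1}] ⇒ (1 − 1/4z)y_{n+1} = (1 + 3/4z)y_n
  R(z) = (1 + 3/4z)/(1 − 1/4z).

Solve |R(x)|<1 on ℝ⁻.
x=-0.78: |R|=0.3473
R=−1: 1+3/4x = −1+1/4x ⇒ -1/2x=2 ⇒ x=2/(-1/2)=-4.0000
Confirm numerically:
  x=-3.261: |R|=0.79645 <1
  x=-3.168: |R|=0.76786 <1
  x=-2.639: |R|=0.59000 <1
  x=-1.653: |R|=0.16964 <1
  x=-4.591: |R|=1.13759 >1
  x=-4.355: |R|=1.08498 >1
So |R|<1 on (-4.0000, 0).

(-4.0000, 0).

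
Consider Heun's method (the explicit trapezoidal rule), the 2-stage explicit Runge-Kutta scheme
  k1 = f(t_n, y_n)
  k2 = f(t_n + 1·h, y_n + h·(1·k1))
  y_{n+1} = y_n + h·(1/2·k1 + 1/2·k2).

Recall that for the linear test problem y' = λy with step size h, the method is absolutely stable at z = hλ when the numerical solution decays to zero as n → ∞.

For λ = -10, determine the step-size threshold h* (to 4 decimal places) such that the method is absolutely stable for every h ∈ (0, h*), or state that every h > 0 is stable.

Set f=λy, z=hλ:
  order 2, 2-stage ⇒ R(z)=1+z+z^2/2
  (e.g. R(-1.12)=0.50720, |R|=0.50720)

Boundary: |R(x)|=1, x<0.
x=-1.12: |R|=0.5072
|R(-1.75)|=0.7812 |R(-1.07)|=0.5025 |R(-0.92)|=0.5032
Bisect:
  x_lo=-2.3141 |R|=1.3634  x_hi=-0.1126 |R|=0.8938
  mid=-1.21333 |R|=0.52275 →hi
  mid=-1.76371 |R|=0.79163 →hi
  mid=-2.03890 |R|=1.03966 →lo
  mid=-1.90131 |R|=0.90618 →hi
  mid=-1.97011 |R|=0.97055 →hi
  mid=-2.00451 |R|=1.00452 →lo
  mid=-1.98731 |R|=0.98739 →hi
  mid=-1.99591 |R|=0.99591 →hi
  ...
  [-2.00007,-1.99994] ⇒ x*=-2.0000
So |R|<1 on (-2.0000, 0).

(-2.0000,0); λ=-10 ⇒ h* = 0.2000.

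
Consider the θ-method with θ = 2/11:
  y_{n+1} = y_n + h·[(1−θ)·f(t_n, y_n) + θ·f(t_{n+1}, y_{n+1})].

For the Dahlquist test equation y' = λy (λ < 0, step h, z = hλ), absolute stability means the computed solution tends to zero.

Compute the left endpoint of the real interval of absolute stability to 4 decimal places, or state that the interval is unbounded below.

Set f=λy, z=hλ:
  y_{n+1} = y_n + z·[9/11·y_n + 2/11·y_{n+1}] ⇒ (1 − 2/11z)y_{n+1} = (1 + 9/11z)y_n
  Hence R(z) = (1 + 9/11z)/(1 − 2/11z).

Solve |R(x)|<1 on ℝ⁻.
x=-1.51: |R|=0.1847
R=−1: 1+9/11x = −1+2/11x ⇒ -7/11x=2 ⇒ x=2/(-7/11)=-3.1429
Confirm numerically:
  x=-3.036: |R|=0.95619 <1
  x=-2.488: |R|=0.71307 <1
  x=-1.939: |R|=0.43359 <1
  x=-1.459: |R|=0.15311 <1
  x=-3.446: |R|=1.11860 >1
  x=-3.281: |R|=1.05506 >1
  x=-3.171: |R|=1.01136 >1
Stable set (-3.1429, 0).

z* = -3.1429.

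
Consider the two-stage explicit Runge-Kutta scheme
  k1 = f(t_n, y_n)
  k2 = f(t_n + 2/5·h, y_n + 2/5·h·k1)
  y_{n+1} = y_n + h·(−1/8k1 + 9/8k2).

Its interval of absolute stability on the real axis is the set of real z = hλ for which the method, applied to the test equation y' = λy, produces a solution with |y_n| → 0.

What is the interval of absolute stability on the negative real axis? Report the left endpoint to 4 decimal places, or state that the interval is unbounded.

Test eqn y'=λy, z=hλ:
  k1=λy_n ⇒ h·k1=z·y_n;  k2=λ(1+2/5z)y_n ⇒ h·k2=z(1+2/5z)y_n
  y_{n+1}/y_n = 1 − 1/8z + 9/8z(1+2/5z) = 1 + z + 9/20z²
  R(z) = 1 + z + 9/20z².

Solve |R(x)|<1 on ℝ⁻.
x=-0.98: |R|=0.4522
R=1: x+9/20x²=0 ⇒ x=−20/9=-2.2222; min R=1−1/(4·9/20)=0.4444>−1
Confirm numerically:
  x=-2.174: |R|=0.95282 <1
  x=-1.912: |R|=0.73308 <1
  x=-1.900: |R|=0.72450 <1
  x=-1.288: |R|=0.45852 <1
  x=-2.576: |R|=1.41010 >1
  x=-2.372: |R|=1.15987 >1
Stable set (-2.2222, 0).

z∈(-2.2222,0).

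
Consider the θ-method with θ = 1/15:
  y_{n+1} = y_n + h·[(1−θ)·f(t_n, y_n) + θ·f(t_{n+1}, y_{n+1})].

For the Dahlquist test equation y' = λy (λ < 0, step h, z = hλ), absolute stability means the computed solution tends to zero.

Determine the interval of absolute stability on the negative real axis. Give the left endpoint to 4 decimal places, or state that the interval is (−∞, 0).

With y'=λy (z=hλ):
  y_{n+1} = y_n + z·[14/15·y_n + 1/15·y_{n+1}] ⇒ (1 − 1/15z)y_{n+1} = (1 + 14/15z)y_n
  Hence R(z) = (1 + 14/15z)/(1 − 1/15z).

Solve |R(x)|<1 on ℝ⁻.
x=-0.69: |R|=0.3403
R=−1: 1+14/15x = −1+1/15x ⇒ -13/15x=2 ⇒ x=2/(-13/15)=-2.3077
Confirm numerically:
  x=-2.180: |R|=0.90338 <1
  x=-2.113: |R|=0.85210 <1
  x=-2.070: |R|=0.81898 <1
  x=-1.348: |R|=0.23685 <1
  x=-2.581: |R|=1.20209 >1
  x=-2.543: |R|=1.17437 >1
Interval (-2.3077, 0).

z∈(-2.3077,0).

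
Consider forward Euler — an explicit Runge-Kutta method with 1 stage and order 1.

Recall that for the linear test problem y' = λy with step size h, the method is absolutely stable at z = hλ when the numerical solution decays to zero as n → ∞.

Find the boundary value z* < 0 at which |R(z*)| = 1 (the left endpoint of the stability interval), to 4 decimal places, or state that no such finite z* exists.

Test eqn y'=λy, z=hλ:
  order 1, 1-stage ⇒ R(z)=1+z
  (e.g. R(-1.43)=-0.43000, |R|=0.43000)

Find x<0 with |R(x)|<1.
x=-1.43: |R|=0.4300
|R(-2.25)|=1.2500 |R(-1.59)|=0.5900 |R(-1.58)|=0.5800
Bisect:
  x_lo=-2.3703 |R|=1.3703  x_hi=-0.3796 |R|=0.6204
  mid=-1.37498 |R|=0.37498 →hi
  mid=-1.87266 |R|=0.87266 →hi
  mid=-2.12150 |R|=1.12150 →lo
  mid=-1.99708 |R|=0.99708 →hi
  mid=-2.05929 |R|=1.05929 →lo
  mid=-2.02819 |R|=1.02819 →lo
  mid=-2.01264 |R|=1.01264 →lo
  mid=-2.00486 |R|=1.00486 →lo
  ...
  [-2.00012,-2.00000] ⇒ x*=-2.0000
Stable set (-2.0000, 0).

z* = -2.0000.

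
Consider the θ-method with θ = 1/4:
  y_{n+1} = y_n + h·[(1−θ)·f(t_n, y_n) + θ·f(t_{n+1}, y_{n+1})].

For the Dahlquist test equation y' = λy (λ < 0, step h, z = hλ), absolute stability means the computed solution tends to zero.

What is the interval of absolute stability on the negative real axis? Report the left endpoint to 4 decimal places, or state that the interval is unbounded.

(-4.0000, 0).

Test eqn y'=λy, z=hλ:
  y_{n+1} = y_n + z·[3/4·y_n + 1/4·y_{n+1}] ⇒ (1 − 1/4z)y_{n+1} = (1 + 3/4z)y_n
  R(z) = (1 + 3/4z)/(1 − 1/4z).

Find x<0 with |R(x)|<1.
x=-0.32: |R|=0.7037
R=−1: 1+3/4x = −1+1/4x ⇒ -1/2x=2 ⇒ x=2/(-1/2)=-4.0000
Confirm numerically:
  x=-2.535: |R|=0.55164 <1
  x=-2.071: |R|=0.36452 <1
  x=-1.663: |R|=0.17464 <1
  x=-4.558: |R|=1.13040 >1
  x=-4.119: |R|=1.02931 >1
  x=-4.101: |R|=1.02494 >1
Stable set (-4.0000, 0).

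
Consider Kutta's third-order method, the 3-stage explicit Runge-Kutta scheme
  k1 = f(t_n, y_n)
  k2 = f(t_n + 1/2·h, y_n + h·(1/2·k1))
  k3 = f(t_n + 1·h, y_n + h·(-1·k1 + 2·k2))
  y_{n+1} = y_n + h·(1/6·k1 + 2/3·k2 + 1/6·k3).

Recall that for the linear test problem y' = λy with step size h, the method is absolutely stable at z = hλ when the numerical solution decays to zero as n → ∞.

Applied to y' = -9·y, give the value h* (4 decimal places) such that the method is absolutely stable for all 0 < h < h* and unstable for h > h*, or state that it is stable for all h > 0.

Test eqn y'=λy, z=hλ:
  order 3, 3-stage ⇒ R(z)=1+z+z^2/2+z^3/6
  (e.g. R(-0.35)=0.70410, |R|=0.70410)

Find x<0 with |R(x)|<1.
x=-0.35: |R|=0.7041
|R(-2.34)|=0.7377 |R(-2.29)|=0.6694 |R(-1.42)|=0.1110
Bisect:
  x_lo=-2.9623 |R|=1.9071  x_hi=-0.3168 |R|=0.7281
  mid=-1.63952 |R|=0.03002 →hi
  mid=-2.30090 |R|=0.68405 →hi
  mid=-2.63159 |R|=1.20637 →lo
  mid=-2.46625 |R|=0.92517 →hi
  mid=-2.54892 |R|=1.06048 →lo
  mid=-2.50758 |R|=0.99153 →hi
  mid=-2.52825 |R|=1.02568 →lo
  mid=-2.51792 |R|=1.00853 →lo
  ...
  [-2.51275,-2.51259] ⇒ x*=-2.5127
Interval (-2.5127, 0).

(-2.5127,0); λ=-9 ⇒ h* = 0.2792.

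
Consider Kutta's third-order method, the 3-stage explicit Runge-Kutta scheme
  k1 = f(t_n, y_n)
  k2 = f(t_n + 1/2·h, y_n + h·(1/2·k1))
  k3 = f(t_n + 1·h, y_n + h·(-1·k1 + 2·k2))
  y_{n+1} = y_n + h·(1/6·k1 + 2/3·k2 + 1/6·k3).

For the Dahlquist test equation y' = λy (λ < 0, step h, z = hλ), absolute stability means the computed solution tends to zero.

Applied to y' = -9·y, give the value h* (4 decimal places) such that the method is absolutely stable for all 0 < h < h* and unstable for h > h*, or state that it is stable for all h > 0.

(-2.5127,0); λ=-9 ⇒ h* = 0.2792.

Test eqn y'=λy, z=hλ:
  order 3, 3-stage ⇒ R(z)=1+z+z^2/2+z^3/6
  (e.g. R(-1.06)=0.30330, |R|=0.30330)

Find x<0 with |R(x)|<1.
x=-1.06: |R|=0.3033
|R(-2.33)|=0.7238 |R(-1.99)|=0.3234 |R(-1.19)|=0.2372
Bisect:
  x_lo=-3.1576 |R|=2.4196  x_hi=-0.1277 |R|=0.8801
  mid=-1.64266 |R|=0.03223 →hi
  mid=-2.40015 |R|=0.82422 →hi
  mid=-2.77889 |R|=1.49432 →lo
  mid=-2.58952 |R|=1.13077 →lo
  mid=-2.49483 |R|=0.97079 →hi
  mid=-2.54218 |R|=1.04905 →lo
  mid=-2.51851 |R|=1.00950 →lo
  ...
  [-2.51277,-2.51259] ⇒ x*=-2.5127
Stable set (-2.5127, 0).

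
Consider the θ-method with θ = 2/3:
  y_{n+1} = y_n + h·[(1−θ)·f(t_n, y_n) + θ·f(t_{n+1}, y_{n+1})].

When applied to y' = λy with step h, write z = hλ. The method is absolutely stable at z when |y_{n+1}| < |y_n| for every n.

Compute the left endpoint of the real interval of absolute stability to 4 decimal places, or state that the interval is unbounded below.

interval (−∞, 0).

On y'=λy, z=hλ:
  y_{n+1} = y_n + z·[1/3·y_n + 2/3·y_{n+1}] ⇒ (1 − 2/3z)y_{n+1} = (1 + 1/3z)y_n
  so R(z) = (1 + 1/3z)/(1 − 2/3z).

Solve |R(x)|<1 on ℝ⁻.
x=-1.42: |R|=0.2705
x=-2: |R|=0.1429
x=-10: |R|=0.3043
x=-100: |R|=0.4778
θ=2/3≥1/2 ⇒ |1+1/3x|<|1−2/3x| ∀x<0 ⇒ unbounded interval.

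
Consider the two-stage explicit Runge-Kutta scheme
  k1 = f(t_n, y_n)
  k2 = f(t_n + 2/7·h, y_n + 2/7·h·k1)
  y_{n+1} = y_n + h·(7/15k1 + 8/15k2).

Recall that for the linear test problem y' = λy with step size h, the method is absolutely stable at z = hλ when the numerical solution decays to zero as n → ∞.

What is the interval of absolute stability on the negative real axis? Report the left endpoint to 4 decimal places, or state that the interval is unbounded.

(-6.5625, 0).

Test eqn y'=λy, z=hλ:
  k1=λy_n ⇒ h·k1=z·y_n;  k2=λ(1+2/7z)y_n ⇒ h·k2=z(1+2/7z)y_n
  y_{n+1}/y_n = 1 + 7/15z + 8/15z(1+2/7z) = 1 + z + 16/105z²
  so R(z) = 1 + z + 16/105z².

Find x<0 with |R(x)|<1.
x=-0.75: |R|=0.3357
R=1: x+16/105x²=0 ⇒ x=−105/16=-6.5625; min R=1−1/(4·16/105)=-0.6406>−1
Confirm numerically:
  x=-4.911: |R|=0.23589 <1
  x=-4.801: |R|=0.28868 <1
  x=-4.477: |R|=0.42275 <1
  x=-7.159: |R|=1.65072 >1
  x=-7.064: |R|=1.53982 >1
  x=-6.591: |R|=1.02862 >1
So |R|<1 on (-6.5625, 0).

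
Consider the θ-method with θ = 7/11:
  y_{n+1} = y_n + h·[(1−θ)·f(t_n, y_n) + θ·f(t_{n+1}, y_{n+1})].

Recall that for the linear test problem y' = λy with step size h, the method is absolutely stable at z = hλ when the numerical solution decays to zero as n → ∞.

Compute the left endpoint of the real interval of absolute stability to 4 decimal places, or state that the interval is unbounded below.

Test eqn y'=λy, z=hλ:
  y_{n+1} = y_n + z·[4/11·y_n + 7/11·y_{n+1}] ⇒ (1 − 7/11z)y_{n+1} = (1 + 4/11z)y_n
  so R(z) = (1 + 4/11z)/(1 − 7/11z).

Solve |R(x)|<1 on ℝ⁻.
x=-1.07: |R|=0.3634
x=-2: |R|=0.1200
x=-10: |R|=0.3580
x=-100: |R|=0.5471
θ=7/11≥1/2 ⇒ |1+4/11x|<|1−7/11x| ∀x<0 ⇒ unbounded interval.

unbounded; (−∞, 0).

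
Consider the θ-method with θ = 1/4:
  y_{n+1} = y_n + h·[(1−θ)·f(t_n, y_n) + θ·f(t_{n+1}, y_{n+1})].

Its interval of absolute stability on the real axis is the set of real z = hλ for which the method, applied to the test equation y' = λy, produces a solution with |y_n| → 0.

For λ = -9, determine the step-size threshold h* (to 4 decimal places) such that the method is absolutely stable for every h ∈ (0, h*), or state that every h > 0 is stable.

With y'=λy (z=hλ):
  y_{n+1} = y_n + z·[3/4·y_n + 1/4·y_{n+1}] ⇒ (1 − 1/4z)y_{n+1} = (1 + 3/4z)y_n
  Hence R(z) = (1 + 3/4z)/(1 − 1/4z).

Need |R(x)|<1, x<0.
x=-1.67: |R|=0.1781
R=−1: 1+3/4x = −1+1/4x ⇒ -1/2x=2 ⇒ x=2/(-1/2)=-4.0000
Confirm numerically:
  x=-3.254: |R|=0.79432 <1
  x=-3.187: |R|=0.77376 <1
  x=-3.115: |R|=0.75123 <1
  x=-1.658: |R|=0.17215 <1
  x=-4.412: |R|=1.09796 >1
  x=-4.083: |R|=1.02054 >1
Interval (-4.0000, 0).

(-4.0000,0); λ=-9 ⇒ h* = (4)/9 = 0.4444.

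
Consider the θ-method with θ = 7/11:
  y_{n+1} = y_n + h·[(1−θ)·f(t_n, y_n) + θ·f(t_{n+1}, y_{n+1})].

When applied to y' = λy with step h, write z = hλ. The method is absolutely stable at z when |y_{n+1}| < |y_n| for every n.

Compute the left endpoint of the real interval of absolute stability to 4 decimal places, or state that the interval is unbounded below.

unbounded; (−∞, 0).

Set f=λy, z=hλ:
  y_{n+1} = y_n + z·[4/11·y_n + 7/11·y_{n+1}] ⇒ (1 − 7/11z)y_{n+1} = (1 + 4/11z)y_n
  R(z) = (1 + 4/11z)/(1 − 7/11z).

Find x<0 with |R(x)|<1.
x=-0.78: |R|=0.4787
x=-2: |R|=0.1200
x=-10: |R|=0.3580
x=-100: |R|=0.5471
θ=7/11≥1/2 ⇒ |1+4/11x|<|1−7/11x| ∀x<0 ⇒ unbounded interval.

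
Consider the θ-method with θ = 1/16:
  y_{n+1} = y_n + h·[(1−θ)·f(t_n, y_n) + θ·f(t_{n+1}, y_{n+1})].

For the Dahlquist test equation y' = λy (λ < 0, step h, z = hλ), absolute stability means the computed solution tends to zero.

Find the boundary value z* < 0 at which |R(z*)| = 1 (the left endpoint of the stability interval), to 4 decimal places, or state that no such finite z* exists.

With y'=λy (z=hλ):
  y_{n+1} = y_n + z·[15/16·y_n + 1/16·y_{n+1}] ⇒ (1 − 1/16z)y_{n+1} = (1 + 15/16z)y_n
  Hence R(z) = (1 + 15/16z)/(1 − 1/16z).

Find x<0 with |R(x)|<1.
x=-1.8: |R|=0.6180
R=−1: 1+15/16x = −1+1/16x ⇒ -7/8x=2 ⇒ x=2/(-7/8)=-2.2857
Confirm numerically:
  x=-1.927: |R|=0.71986 <1
  x=-1.884: |R|=0.68553 <1
  x=-1.413: |R|=0.29834 <1
  x=-1.409: |R|=0.29496 <1
  x=-2.714: |R|=1.32040 >1
  x=-2.671: |R|=1.28890 >1
  x=-2.459: |R|=1.13143 >1
Interval (-2.2857, 0).

left endpoint -2.2857.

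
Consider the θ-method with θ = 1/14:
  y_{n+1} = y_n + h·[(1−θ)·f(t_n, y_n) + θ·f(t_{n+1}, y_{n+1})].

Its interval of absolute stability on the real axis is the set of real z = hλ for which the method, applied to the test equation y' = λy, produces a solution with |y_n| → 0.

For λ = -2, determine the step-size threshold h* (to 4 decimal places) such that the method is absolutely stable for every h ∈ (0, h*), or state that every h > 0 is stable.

With y'=λy (z=hλ):
  y_{n+1} = y_n + z·[13/14·y_n + 1/14·y_{n+1}] ⇒ (1 − 1/14z)y_{n+1} = (1 + 13/14z)y_n
  R(z) = (1 + 13/14z)/(1 − 1/14z).

Solve |R(x)|<1 on ℝ⁻.
x=-1.22: |R|=0.1222
R=−1: 1+13/14x = −1+1/14x ⇒ -6/7x=2 ⇒ x=2/(-6/7)=-2.3333
Confirm numerically:
  x=-1.767: |R|=0.56897 <1
  x=-1.687: |R|=0.50558 <1
  x=-1.154: |R|=0.06612 <1
  x=-2.794: |R|=1.32917 >1
  x=-2.754: |R|=1.30130 >1
  x=-2.637: |R|=1.21903 >1
Stable set (-2.3333, 0).

(-2.3333,0); λ=-2 ⇒ h* = (7/3)/2 = 1.1667.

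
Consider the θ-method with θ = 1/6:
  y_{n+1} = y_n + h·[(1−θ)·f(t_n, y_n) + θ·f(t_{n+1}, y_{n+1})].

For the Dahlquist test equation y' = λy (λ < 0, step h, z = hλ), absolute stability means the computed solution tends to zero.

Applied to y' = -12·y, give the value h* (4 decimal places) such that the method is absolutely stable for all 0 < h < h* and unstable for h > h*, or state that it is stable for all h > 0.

(-3.0000,0); λ=-12 ⇒ h* = (3)/12 = 0.2500.

With y'=λy (z=hλ):
  y_{n+1} = y_n + z·[5/6·y_n + 1/6·y_{n+1}] ⇒ (1 − 1/6z)y_{n+1} = (1 + 5/6z)y_n
  Hence R(z) = (1 + 5/6z)/(1 − 1/6z).

Solve |R(x)|<1 on ℝ⁻.
x=-1.44: |R|=0.1613
R=−1: 1+5/6x = −1+1/6x ⇒ -2/3x=2 ⇒ x=2/(-2/3)=-3.0000
Confirm numerically:
  x=-2.597: |R|=0.81249 <1
  x=-2.144: |R|=0.57957 <1
  x=-1.533: |R|=0.22103 <1
  x=-1.376: |R|=0.11931 <1
  x=-3.480: |R|=1.20253 >1
  x=-3.266: |R|=1.11483 >1
  x=-3.257: |R|=1.11105 >1
Stable set (-3.0000, 0).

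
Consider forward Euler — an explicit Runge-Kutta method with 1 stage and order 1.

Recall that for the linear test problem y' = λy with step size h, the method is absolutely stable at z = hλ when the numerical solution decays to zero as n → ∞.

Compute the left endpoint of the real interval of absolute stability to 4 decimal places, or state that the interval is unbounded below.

left endpoint -2.0000.

With y'=λy (z=hλ):
  order 1, 1-stage ⇒ R(z)=1+z
  (e.g. R(-0.34)=0.66000, |R|=0.66000)

Solve |R(x)|<1 on ℝ⁻.
x=-0.34: |R|=0.6600
|R(-0.93)|=0.0700 |R(-0.71)|=0.2900 |R(-0.58)|=0.4200
Bisect:
  x_lo=-2.7716 |R|=1.7716  x_hi=-0.3683 |R|=0.6317
  mid=-1.56997 |R|=0.56997 →hi
  mid=-2.17079 |R|=1.17079 →lo
  mid=-1.87038 |R|=0.87038 →hi
  mid=-2.02058 |R|=1.02058 →lo
  mid=-1.94548 |R|=0.94548 →hi
  mid=-1.98303 |R|=0.98303 →hi
  mid=-2.00181 |R|=1.00181 →lo
  mid=-1.99242 |R|=0.99242 →hi
  mid=-1.99711 |R|=0.99711 →hi
  ...
  [-2.00005,-1.99990] ⇒ x*=-2.0000
So |R|<1 on (-2.0000, 0).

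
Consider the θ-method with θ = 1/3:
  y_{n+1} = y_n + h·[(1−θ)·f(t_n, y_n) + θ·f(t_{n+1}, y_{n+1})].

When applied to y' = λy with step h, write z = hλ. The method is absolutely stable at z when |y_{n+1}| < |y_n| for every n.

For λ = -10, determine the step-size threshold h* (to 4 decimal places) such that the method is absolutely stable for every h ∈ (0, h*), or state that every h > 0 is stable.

Set f=λy, z=hλ:
  y_{n+1} = y_n + z·[2/3·y_n + 1/3·y_{n+1}] ⇒ (1 − 1/3z)y_{n+1} = (1 + 2/3z)y_n
  R(z) = (1 + 2/3z)/(1 − 1/3z).

Need |R(x)|<1, x<0.
x=-1.56: |R|=0.0263
R=−1: 1+2/3x = −1+1/3x ⇒ -1/3x=2 ⇒ x=2/(-1/3)=-6.0000
Confirm numerically:
  x=-5.654: |R|=0.96002 <1
  x=-5.322: |R|=0.91853 <1
  x=-4.599: |R|=0.81563 <1
  x=-6.418: |R|=1.04438 >1
  x=-6.122: |R|=1.01337 >1
So |R|<1 on (-6.0000, 0).

(-6.0000,0); λ=-10 ⇒ h* = (6)/10 = 0.6000.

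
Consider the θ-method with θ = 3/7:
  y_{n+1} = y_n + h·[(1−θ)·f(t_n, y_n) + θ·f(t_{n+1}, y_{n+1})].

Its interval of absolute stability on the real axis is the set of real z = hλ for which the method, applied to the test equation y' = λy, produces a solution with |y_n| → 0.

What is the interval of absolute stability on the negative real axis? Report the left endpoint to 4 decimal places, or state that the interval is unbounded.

On y'=λy, z=hλ:
  y_{n+1} = y_n + z·[4/7·y_n + 3/7·y_{n+1}] ⇒ (1 − 3/7z)y_{n+1} = (1 + 4/7z)y_n
  so R(z) = (1 + 4/7z)/(1 − 3/7z).

Find x<0 with |R(x)|<1.
x=-0.53: |R|=0.5681
R=−1: 1+4/7x = −1+3/7x ⇒ -1/7x=2 ⇒ x=2/(-1/7)=-14.0000
Confirm numerically:
  x=-12.162: |R|=0.95773 <1
  x=-10.879: |R|=0.92126 <1
  x=-9.079: |R|=0.85627 <1
  x=-6.822: |R|=0.73866 <1
  x=-14.434: |R|=1.00863 >1
  x=-14.353: |R|=1.00705 >1
  x=-14.337: |R|=1.00674 >1
Interval (-14.0000, 0).

z∈(-14.0000,0).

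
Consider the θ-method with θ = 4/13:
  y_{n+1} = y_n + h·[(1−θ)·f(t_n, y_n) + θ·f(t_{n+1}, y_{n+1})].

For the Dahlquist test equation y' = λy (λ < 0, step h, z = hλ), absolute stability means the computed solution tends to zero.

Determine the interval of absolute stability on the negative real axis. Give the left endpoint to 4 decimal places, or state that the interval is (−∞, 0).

On y'=λy, z=hλ:
  y_{n+1} = y_n + z·[9/13·y_n + 4/13·y_{n+1}] ⇒ (1 − 4/13z)y_{n+1} = (1 + 9/13z)y_n
  ⇒ R(z) = (1 + 9/13z)/(1 − 4/13z).

Find x<0 with |R(x)|<1.
x=-1.32: |R|=0.0613
R=−1: 1+9/13x = −1+4/13x ⇒ -5/13x=2 ⇒ x=2/(-5/13)=-5.2000
Confirm numerically:
  x=-3.544: |R|=0.69532 <1
  x=-3.492: |R|=0.68333 <1
  x=-2.568: |R|=0.43451 <1
  x=-5.638: |R|=1.06160 >1
  x=-5.484: |R|=1.04065 >1
  x=-5.349: |R|=1.02166 >1
Stable set (-5.2000, 0).

(-5.2000, 0).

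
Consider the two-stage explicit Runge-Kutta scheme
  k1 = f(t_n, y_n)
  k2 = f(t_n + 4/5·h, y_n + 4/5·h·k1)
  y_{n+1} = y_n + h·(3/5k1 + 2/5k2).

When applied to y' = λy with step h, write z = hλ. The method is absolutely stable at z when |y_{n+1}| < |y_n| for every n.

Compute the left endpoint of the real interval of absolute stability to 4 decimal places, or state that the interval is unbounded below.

With y'=λy (z=hλ):
  k1=λy_n ⇒ h·k1=z·y_n;  k2=λ(1+4/5z)y_n ⇒ h·k2=z(1+4/5z)y_n
  y_{n+1}/y_n = 1 + 3/5z + 2/5z(1+4/5z) = 1 + z + 8/25z²
  so R(z) = 1 + z + 8/25z².

Boundary: |R(x)|=1, x<0.
x=-1.42: |R|=0.2252
R=1: x+8/25x²=0 ⇒ x=−25/8=-3.1250; min R=1−1/(4·8/25)=0.2188>−1
Confirm numerically:
  x=-2.125: |R|=0.32000 <1
  x=-2.030: |R|=0.28869 <1
  x=-1.970: |R|=0.27189 <1
  x=-3.670: |R|=1.64005 >1
  x=-3.399: |R|=1.29802 >1
Stable set (-3.1250, 0).

left endpoint -3.1250.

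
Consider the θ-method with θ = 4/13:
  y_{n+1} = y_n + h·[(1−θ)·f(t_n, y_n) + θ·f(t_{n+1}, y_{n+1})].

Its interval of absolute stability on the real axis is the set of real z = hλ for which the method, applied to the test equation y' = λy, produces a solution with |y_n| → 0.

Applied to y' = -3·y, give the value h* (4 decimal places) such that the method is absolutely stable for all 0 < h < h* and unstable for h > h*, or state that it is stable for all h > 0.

(-5.2000,0); λ=-3 ⇒ h* = (26/5)/3 = 1.7333.

On y'=λy, z=hλ:
  y_{n+1} = y_n + z·[9/13·y_n + 4/13·y_{n+1}] ⇒ (1 − 4/13z)y_{n+1} = (1 + 9/13z)y_n
  ⇒ R(z) = (1 + 9/13z)/(1 − 4/13z).

Need |R(x)|<1, x<0.
x=-0.95: |R|=0.2649
R=−1: 1+9/13x = −1+4/13x ⇒ -5/13x=2 ⇒ x=2/(-5/13)=-5.2000
Confirm numerically:
  x=-4.323: |R|=0.85524 <1
  x=-3.171: |R|=0.60501 <1
  x=-3.056: |R|=0.57501 <1
  x=-2.933: |R|=0.54169 <1
  x=-5.794: |R|=1.08210 >1
  x=-5.592: |R|=1.05542 >1
  x=-5.427: |R|=1.03270 >1
Interval (-5.2000, 0).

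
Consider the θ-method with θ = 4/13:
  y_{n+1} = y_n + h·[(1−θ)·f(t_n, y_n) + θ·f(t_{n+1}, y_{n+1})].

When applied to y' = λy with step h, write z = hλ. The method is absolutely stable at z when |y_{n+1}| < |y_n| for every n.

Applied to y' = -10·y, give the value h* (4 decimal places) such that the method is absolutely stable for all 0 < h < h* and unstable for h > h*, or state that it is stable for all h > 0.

(-5.2000,0); λ=-10 ⇒ h* = (26/5)/10 = 0.5200.

Set f=λy, z=hλ:
  y_{n+1} = y_n + z·[9/13·y_n + 4/13·y_{n+1}] ⇒ (1 − 4/13z)y_{n+1} = (1 + 9/13z)y_n
  Hence R(z) = (1 + 9/13z)/(1 − 4/13z).

Find x<0 with |R(x)|<1.
x=-1.76: |R|=0.1417
R=−1: 1+9/13x = −1+4/13x ⇒ -5/13x=2 ⇒ x=2/(-5/13)=-5.2000
Confirm numerically:
  x=-4.313: |R|=0.85340 <1
  x=-3.216: |R|=0.61646 <1
  x=-2.282: |R|=0.34065 <1
  x=-5.707: |R|=1.07075 >1
  x=-5.588: |R|=1.05488 >1
  x=-5.467: |R|=1.03829 >1
Stable set (-5.2000, 0).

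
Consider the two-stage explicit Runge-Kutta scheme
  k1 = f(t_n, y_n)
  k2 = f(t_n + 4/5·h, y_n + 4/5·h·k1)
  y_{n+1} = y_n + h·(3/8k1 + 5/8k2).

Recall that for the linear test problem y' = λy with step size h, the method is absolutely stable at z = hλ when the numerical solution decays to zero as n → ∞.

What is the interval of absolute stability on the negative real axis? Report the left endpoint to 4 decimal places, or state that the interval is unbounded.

(-2.0000, 0).

Set f=λy, z=hλ:
  k1=λy_n ⇒ h·k1=z·y_n;  k2=λ(1+4/5z)y_n ⇒ h·k2=z(1+4/5z)y_n
  y_{n+1}/y_n = 1 + 3/8z + 5/8z(1+4/5z) = 1 + z + 1/2z²
  Hence R(z) = 1 + z + 1/2z².

Solve |R(x)|<1 on ℝ⁻.
x=-1.78: |R|=0.8042
R=1: x+1/2x²=0 ⇒ x=−2=-2.0000; min R=1−1/(4·1/2)=0.5000>−1
Confirm numerically:
  x=-1.794: |R|=0.81522 <1
  x=-1.561: |R|=0.65736 <1
  x=-1.264: |R|=0.53485 <1
  x=-1.071: |R|=0.50252 <1
  x=-2.455: |R|=1.55851 >1
  x=-2.108: |R|=1.11383 >1
So |R|<1 on (-2.0000, 0).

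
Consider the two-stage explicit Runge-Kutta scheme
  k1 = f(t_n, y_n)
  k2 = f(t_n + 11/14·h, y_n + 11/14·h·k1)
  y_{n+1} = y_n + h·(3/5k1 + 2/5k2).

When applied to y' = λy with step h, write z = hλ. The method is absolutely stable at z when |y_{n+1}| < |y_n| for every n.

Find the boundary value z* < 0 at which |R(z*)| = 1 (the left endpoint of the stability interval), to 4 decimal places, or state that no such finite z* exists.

left endpoint -3.1818.

With y'=λy (z=hλ):
  k1=λy_n ⇒ h·k1=z·y_n;  k2=λ(1+11/14z)y_n ⇒ h·k2=z(1+11/14z)y_n
  y_{n+1}/y_n = 1 + 3/5z + 2/5z(1+11/14z) = 1 + z + 11/35z²
  so R(z) = 1 + z + 11/35z².

Find x<0 with |R(x)|<1.
x=-0.58: |R|=0.5257
R=1: x+11/35x²=0 ⇒ x=−35/11=-3.1818; min R=1−1/(4·11/35)=0.2045>−1
Confirm numerically:
  x=-2.947: |R|=0.78251 <1
  x=-2.547: |R|=0.49184 <1
  x=-2.499: |R|=0.46371 <1
  x=-2.178: |R|=0.31287 <1
  x=-3.718: |R|=1.62654 >1
  x=-3.640: |R|=1.52416 >1
  x=-3.358: |R|=1.18594 >1
So |R|<1 on (-3.1818, 0).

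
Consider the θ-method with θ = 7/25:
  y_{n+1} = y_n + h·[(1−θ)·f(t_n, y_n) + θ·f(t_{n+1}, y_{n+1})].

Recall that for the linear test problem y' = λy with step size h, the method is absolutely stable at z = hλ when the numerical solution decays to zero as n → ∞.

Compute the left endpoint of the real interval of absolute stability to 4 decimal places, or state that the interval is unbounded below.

With y'=λy (z=hλ):
  y_{n+1} = y_n + z·[18/25·y_n + 7/25·y_{n+1}] ⇒ (1 − 7/25z)y_{n+1} = (1 + 18/25z)y_n
  ⇒ R(z) = (1 + 18/25z)/(1 − 7/25z).

Find x<0 with |R(x)|<1.
x=-1.18: |R|=0.1130
R=−1: 1+18/25x = −1+7/25x ⇒ -11/25x=2 ⇒ x=2/(-11/25)=-4.5455
Confirm numerically:
  x=-3.793: |R|=0.83944 <1
  x=-3.373: |R|=0.73469 <1
  x=-2.196: |R|=0.35985 <1
  x=-2.023: |R|=0.29146 <1
  x=-4.787: |R|=1.04541 >1
  x=-4.642: |R|=1.01847 >1
Stable set (-4.5455, 0).

z* = -4.5455.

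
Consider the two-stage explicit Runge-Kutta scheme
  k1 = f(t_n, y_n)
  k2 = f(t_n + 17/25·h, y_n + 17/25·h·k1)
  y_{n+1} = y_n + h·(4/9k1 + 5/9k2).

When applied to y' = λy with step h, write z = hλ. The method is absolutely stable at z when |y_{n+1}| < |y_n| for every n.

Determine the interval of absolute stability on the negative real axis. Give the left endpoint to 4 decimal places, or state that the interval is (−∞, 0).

Set f=λy, z=hλ:
  k1=λy_n ⇒ h·k1=z·y_n;  k2=λ(1+17/25z)y_n ⇒ h·k2=z(1+17/25z)y_n
  y_{n+1}/y_n = 1 + 4/9z + 5/9z(1+17/25z) = 1 + z + 17/45z²
  ⇒ R(z) = 1 + z + 17/45z².

Find x<0 with |R(x)|<1.
x=-0.45: |R|=0.6265
R=1: x+17/45x²=0 ⇒ x=−45/17=-2.6471; min R=1−1/(4·17/45)=0.3382>−1
Confirm numerically:
  x=-2.167: |R|=0.60700 <1
  x=-2.030: |R|=0.52678 <1
  x=-1.480: |R|=0.34748 <1
  x=-2.933: |R|=1.31683 >1
  x=-2.811: |R|=1.17409 >1
  x=-2.712: |R|=1.06653 >1
Stable set (-2.6471, 0).

z∈(-2.6471,0).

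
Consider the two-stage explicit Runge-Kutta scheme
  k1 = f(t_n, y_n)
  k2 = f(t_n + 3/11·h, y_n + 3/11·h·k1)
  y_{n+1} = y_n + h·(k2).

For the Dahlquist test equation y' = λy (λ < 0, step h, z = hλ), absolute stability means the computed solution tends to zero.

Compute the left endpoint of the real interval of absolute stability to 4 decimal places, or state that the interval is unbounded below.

Set f=λy, z=hλ:
  k1=λy_n ⇒ h·k1=z·y_n;  k2=λ(1+3/11z)y_n ⇒ h·k2=z(1+3/11z)y_n
  y_{n+1}/y_n = 1 + z(1+3/11z) = 1 + z + 3/11z²
  ⇒ R(z) = 1 + z + 3/11z².

Find x<0 with |R(x)|<1.
x=-1.04: |R|=0.2550
R=1: x+3/11x²=0 ⇒ x=−11/3=-3.6667; min R=1−1/(4·3/11)=0.0833>−1
Confirm numerically:
  x=-2.214: |R|=0.12285 <1
  x=-2.162: |R|=0.11279 <1
  x=-2.090: |R|=0.10130 <1
  x=-2.012: |R|=0.09204 <1
  x=-4.022: |R|=1.38977 >1
  x=-3.873: |R|=1.21794 >1
Stable set (-3.6667, 0).

z* = -3.6667.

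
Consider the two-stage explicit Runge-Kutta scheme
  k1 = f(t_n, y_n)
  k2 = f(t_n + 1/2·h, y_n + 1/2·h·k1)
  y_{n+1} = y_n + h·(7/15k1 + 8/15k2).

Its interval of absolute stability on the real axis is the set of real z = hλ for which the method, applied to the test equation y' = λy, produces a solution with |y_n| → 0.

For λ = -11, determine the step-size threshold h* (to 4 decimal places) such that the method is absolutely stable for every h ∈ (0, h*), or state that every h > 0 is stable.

(-3.7500,0); λ=-11 ⇒ h* = (15/4)/11 = 0.3409.

With y'=λy (z=hλ):
  k1=λy_n ⇒ h·k1=z·y_n;  k2=λ(1+1/2z)y_n ⇒ h·k2=z(1+1/2z)y_n
  y_{n+1}/y_n = 1 + 7/15z + 8/15z(1+1/2z) = 1 + z + 4/15z²
  Hence R(z) = 1 + z + 4/15z².

Solve |R(x)|<1 on ℝ⁻.
x=-0.92: |R|=0.3057
R=1: x+4/15x²=0 ⇒ x=−15/4=-3.7500; min R=1−1/(4·4/15)=0.0625>−1
Confirm numerically:
  x=-3.717: |R|=0.96729 <1
  x=-3.437: |R|=0.71313 <1
  x=-2.654: |R|=0.22432 <1
  x=-4.077: |R|=1.35551 >1
  x=-3.817: |R|=1.06820 >1
Stable set (-3.7500, 0).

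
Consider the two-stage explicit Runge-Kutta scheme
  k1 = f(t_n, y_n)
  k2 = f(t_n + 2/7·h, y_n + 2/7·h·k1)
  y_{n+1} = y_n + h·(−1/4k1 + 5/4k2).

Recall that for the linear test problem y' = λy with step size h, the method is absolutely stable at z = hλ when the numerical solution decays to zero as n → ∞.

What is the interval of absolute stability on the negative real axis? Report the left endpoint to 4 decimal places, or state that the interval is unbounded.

z∈(-2.8000,0).

On y'=λy, z=hλ:
  k1=λy_n ⇒ h·k1=z·y_n;  k2=λ(1+2/7z)y_n ⇒ h·k2=z(1+2/7z)y_n
  y_{n+1}/y_n = 1 − 1/4z + 5/4z(1+2/7z) = 1 + z + 5/14z²
  R(z) = 1 + z + 5/14z².

Find x<0 with |R(x)|<1.
x=-1.73: |R|=0.3389
R=1: x+5/14x²=0 ⇒ x=−14/5=-2.8000; min R=1−1/(4·5/14)=0.3000>−1
Confirm numerically:
  x=-2.708: |R|=0.91102 <1
  x=-2.421: |R|=0.67230 <1
  x=-2.390: |R|=0.65004 <1
  x=-1.314: |R|=0.30264 <1
  x=-3.292: |R|=1.57845 >1
  x=-3.192: |R|=1.44688 >1
  x=-2.880: |R|=1.08229 >1
So |R|<1 on (-2.8000, 0).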